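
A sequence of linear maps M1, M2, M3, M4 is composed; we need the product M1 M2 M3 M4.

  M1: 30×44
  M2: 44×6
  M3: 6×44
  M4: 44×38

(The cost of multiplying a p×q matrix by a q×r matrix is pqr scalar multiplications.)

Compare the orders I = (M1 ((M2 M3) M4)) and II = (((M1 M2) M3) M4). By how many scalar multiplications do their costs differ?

Order I = (M1 ((M2 M3) M4)): (M2 M3): 44×6 by 6×44 → 44×44, cost 44·6·44 = 11616; ((M2 M3) M4): 44×44 by 44×38 → 44×38, cost 44·44·38 = 73568; cumulative 85184; (M1 ((M2 M3) M4)): 30×44 by 44×38 → 30×38, cost 30·44·38 = 50160; cumulative 135344. Total 135344.
Order II = (((M1 M2) M3) M4): (M1 M2): 30×44 by 44×6 → 30×6, cost 30·44·6 = 7920; ((M1 M2) M3): 30×6 by 6×44 → 30×44, cost 30·6·44 = 7920; cumulative 15840; (((M1 M2) M3) M4): 30×44 by 44×38 → 30×38, cost 30·44·38 = 50160; cumulative 66000. Total 66000.
Difference: |135344 − 66000| = 69344.

69344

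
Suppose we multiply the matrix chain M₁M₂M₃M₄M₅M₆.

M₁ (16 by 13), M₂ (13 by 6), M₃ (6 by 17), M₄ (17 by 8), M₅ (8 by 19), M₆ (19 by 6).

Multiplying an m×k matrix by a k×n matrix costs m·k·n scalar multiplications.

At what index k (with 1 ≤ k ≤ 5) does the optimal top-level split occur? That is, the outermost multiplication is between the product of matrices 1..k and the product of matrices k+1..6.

Adjacent pairs: M₁M₂ = 16·13·6 = 1248; M₂M₃ = 13·6·17 = 1326; M₃M₄ = 6·17·8 = 816; M₄M₅ = 17·8·19 = 2584; M₅M₆ = 8·19·6 = 912.
Length 3: M₁..M₃: k=1: 0+1326+16·13·17=4862; k=2: 1248+0+16·6·17=2880 → min 2880 | M₂..M₄: k=2: 0+816+13·6·8=1440; k=3: 1326+0+13·17·8=3094 → min 1440 | M₃..M₅: k=3: 0+2584+6·17·19=4522; k=4: 816+0+6·8·19=1728 → min 1728 | M₄..M₆: k=4: 0+912+17·8·6=1728; k=5: 2584+0+17·19·6=4522 → min 1728.
Length 4: M₁..M₄: k=1: 0+1440+16·13·8=3104; k=2: 1248+816+16·6·8=2832; k=3: 2880+0+16·17·8=5056 → min 2832 | M₂..M₅: k=2: 0+1728+13·6·19=3210; k=3: 1326+2584+13·17·19=8109; k=4: 1440+0+13·8·19=3416 → min 3210 | M₃..M₆: k=3: 0+1728+6·17·6=2340; k=4: 816+912+6·8·6=2016; k=5: 1728+0+6·19·6=2412 → min 2016.
Length 5: M₁..M₅: k=1: 0+3210+16·13·19=7162; k=2: 1248+1728+16·6·19=4800; k=3: 2880+2584+16·17·19=10632; k=4: 2832+0+16·8·19=5264 → min 4800 | M₂..M₆: k=2: 0+2016+13·6·6=2484; k=3: 1326+1728+13·17·6=4380; k=4: 1440+912+13·8·6=2976; k=5: 3210+0+13·19·6=4692 → min 2484.
Top-level splits: k=1: (M₁..M₁)·(M₂..M₆) → 0+2484+16·13·6 = 3732; k=2: (M₁..M₂)·(M₃..M₆) → 1248+2016+16·6·6 = 3840; k=3: (M₁..M₃)·(M₄..M₆) → 2880+1728+16·17·6 = 6240; k=4: (M₁..M₄)·(M₅..M₆) → 2832+912+16·8·6 = 4512; k=5: (M₁..M₅)·(M₆..M₆) → 4800+0+16·19·6 = 6624.
Best split is after M₁, i.e. k = 1.

1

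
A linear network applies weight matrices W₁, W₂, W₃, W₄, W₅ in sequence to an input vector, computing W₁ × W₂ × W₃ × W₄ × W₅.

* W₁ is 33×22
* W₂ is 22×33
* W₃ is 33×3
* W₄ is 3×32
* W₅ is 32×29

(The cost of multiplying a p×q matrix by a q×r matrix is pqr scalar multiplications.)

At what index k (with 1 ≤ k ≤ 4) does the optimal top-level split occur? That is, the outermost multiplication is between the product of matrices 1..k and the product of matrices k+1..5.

Adjacent pairs: W₁W₂ = 33·22·33 = 23958; W₂W₃ = 22·33·3 = 2178; W₃W₄ = 33·3·32 = 3168; W₄W₅ = 3·32·29 = 2784.
Length 3: W₁..W₃: k=1: 0+2178+33·22·3=4356; k=2: 23958+0+33·33·3=27225 → min 4356 | W₂..W₄: k=2: 0+3168+22·33·32=26400; k=3: 2178+0+22·3·32=4290 → min 4290 | W₃..W₅: k=3: 0+2784+33·3·29=5655; k=4: 3168+0+33·32·29=33792 → min 5655.
Length 4: W₁..W₄: k=1: 0+4290+33·22·32=27522; k=2: 23958+3168+33·33·32=61974; k=3: 4356+0+33·3·32=7524 → min 7524 | W₂..W₅: k=2: 0+5655+22·33·29=26709; k=3: 2178+2784+22·3·29=6876; k=4: 4290+0+22·32·29=24706 → min 6876.
Top-level splits: k=1: (W₁..W₁)·(W₂..W₅) → 0+6876+33·22·29 = 27930; k=2: (W₁..W₂)·(W₃..W₅) → 23958+5655+33·33·29 = 61194; k=3: (W₁..W₃)·(W₄..W₅) → 4356+2784+33·3·29 = 10011; k=4: (W₁..W₄)·(W₅..W₅) → 7524+0+33·32·29 = 38148.
Best split is after W₃, i.e. k = 3.

3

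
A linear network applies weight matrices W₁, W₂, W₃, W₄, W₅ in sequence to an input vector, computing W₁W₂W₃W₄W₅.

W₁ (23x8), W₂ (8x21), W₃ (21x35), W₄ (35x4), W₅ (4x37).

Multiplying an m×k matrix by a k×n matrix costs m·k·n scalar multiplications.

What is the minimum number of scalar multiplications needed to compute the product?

Adjacent pairs: W₁W₂ = 23·8·21 = 3864; W₂W₃ = 8·21·35 = 5880; W₃W₄ = 21·35·4 = 2940; W₄W₅ = 35·4·37 = 5180.
Length 3: W₁..W₃: k=1: 0+5880+23·8·35=12320; k=2: 3864+0+23·21·35=20769 → min 12320 | W₂..W₄: k=2: 0+2940+8·21·4=3612; k=3: 5880+0+8·35·4=7000 → min 3612 | W₃..W₅: k=3: 0+5180+21·35·37=32375; k=4: 2940+0+21·4·37=6048 → min 6048.
Length 4: W₁..W₄: k=1: 0+3612+23·8·4=4348; k=2: 3864+2940+23·21·4=8736; k=3: 12320+0+23·35·4=15540 → min 4348 | W₂..W₅: k=2: 0+6048+8·21·37=12264; k=3: 5880+5180+8·35·37=21420; k=4: 3612+0+8·4·37=4796 → min 4796.
Length 5: W₁..W₅: k=1: 0+4796+23·8·37=11604; k=2: 3864+6048+23·21·37=27783; k=3: 12320+5180+23·35·37=47285; k=4: 4348+0+23·4·37=7752 → min 7752.
Optimal order: ((W₁(W₂(W₃W₄)))W₅) with cost 7752.

7752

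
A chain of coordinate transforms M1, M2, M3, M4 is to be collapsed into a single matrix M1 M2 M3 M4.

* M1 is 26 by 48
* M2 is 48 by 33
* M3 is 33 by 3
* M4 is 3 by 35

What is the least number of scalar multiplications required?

11226

Adjacent pairs: M1M2 = 26·48·33 = 41184; M2M3 = 48·33·3 = 4752; M3M4 = 33·3·35 = 3465.
Length 3: M1..M3: k=1: 0+4752+26·48·3=8496; k=2: 41184+0+26·33·3=43758 → min 8496 | M2..M4: k=2: 0+3465+48·33·35=58905; k=3: 4752+0+48·3·35=9792 → min 9792.
Length 4: M1..M4: k=1: 0+9792+26·48·35=53472; k=2: 41184+3465+26·33·35=74679; k=3: 8496+0+26·3·35=11226 → min 11226.
Optimal order: ((M1 (M2 M3)) M4) with cost 11226.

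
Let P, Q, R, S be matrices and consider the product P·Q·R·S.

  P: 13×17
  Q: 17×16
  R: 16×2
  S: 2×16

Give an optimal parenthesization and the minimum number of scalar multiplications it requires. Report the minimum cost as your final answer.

Adjacent pairs: PQ = 13·17·16 = 3536; QR = 17·16·2 = 544; RS = 16·2·16 = 512.
Length 3: P..R: k=1: 0+544+13·17·2=986; k=2: 3536+0+13·16·2=3952 → min 986 | Q..S: k=2: 0+512+17·16·16=4864; k=3: 544+0+17·2·16=1088 → min 1088.
Length 4: P..S: k=1: 0+1088+13·17·16=4624; k=2: 3536+512+13·16·16=7376; k=3: 986+0+13·2·16=1402 → min 1402.
Optimal parenthesization: ((P·(Q·R))·S) with cost 1402.

1402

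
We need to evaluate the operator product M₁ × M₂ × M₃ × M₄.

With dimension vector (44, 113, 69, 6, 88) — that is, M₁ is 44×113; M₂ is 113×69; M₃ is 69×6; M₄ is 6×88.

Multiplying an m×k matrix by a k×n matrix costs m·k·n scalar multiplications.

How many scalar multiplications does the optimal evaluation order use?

Adjacent pairs: M₁M₂ = 44·113·69 = 343068; M₂M₃ = 113·69·6 = 46782; M₃M₄ = 69·6·88 = 36432.
Length 3: M₁..M₃: k=1: 0+46782+44·113·6=76614; k=2: 343068+0+44·69·6=361284 → min 76614 | M₂..M₄: k=2: 0+36432+113·69·88=722568; k=3: 46782+0+113·6·88=106446 → min 106446.
Length 4: M₁..M₄: k=1: 0+106446+44·113·88=543982; k=2: 343068+36432+44·69·88=646668; k=3: 76614+0+44·6·88=99846 → min 99846.
Optimal order: ((M₁ × (M₂ × M₃)) × M₄) with cost 99846.

99846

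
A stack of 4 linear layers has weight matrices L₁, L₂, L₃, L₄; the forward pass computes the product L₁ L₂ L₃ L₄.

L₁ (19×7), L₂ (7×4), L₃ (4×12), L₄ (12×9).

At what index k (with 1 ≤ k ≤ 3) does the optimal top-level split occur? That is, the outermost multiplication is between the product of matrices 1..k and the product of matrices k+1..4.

2

Adjacent pairs: L₁L₂ = 19·7·4 = 532; L₂L₃ = 7·4·12 = 336; L₃L₄ = 4·12·9 = 432.
Length 3: L₁..L₃: k=1: 0+336+19·7·12=1932; k=2: 532+0+19·4·12=1444 → min 1444 | L₂..L₄: k=2: 0+432+7·4·9=684; k=3: 336+0+7·12·9=1092 → min 684.
Top-level splits: k=1: (L₁..L₁)·(L₂..L₄) → 0+684+19·7·9 = 1881; k=2: (L₁..L₂)·(L₃..L₄) → 532+432+19·4·9 = 1648; k=3: (L₁..L₃)·(L₄..L₄) → 1444+0+19·12·9 = 3496.
Best split is after L₂, i.e. k = 2.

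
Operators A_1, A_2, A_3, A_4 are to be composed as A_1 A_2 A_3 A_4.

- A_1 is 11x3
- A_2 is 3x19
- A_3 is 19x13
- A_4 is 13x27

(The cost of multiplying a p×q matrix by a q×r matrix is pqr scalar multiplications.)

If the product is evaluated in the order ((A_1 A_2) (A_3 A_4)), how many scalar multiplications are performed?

(A_1 A_2): 11×3 by 3×19 → 11×19, cost 11·3·19 = 627
(A_3 A_4): 19×13 by 13×27 → 19×27, cost 19·13·27 = 6669
((A_1 A_2) (A_3 A_4)): 11×19 by 19×27 → 11×27, cost 11·19·27 = 5643; cumulative 12939
Total: 12939 scalar multiplications.

12939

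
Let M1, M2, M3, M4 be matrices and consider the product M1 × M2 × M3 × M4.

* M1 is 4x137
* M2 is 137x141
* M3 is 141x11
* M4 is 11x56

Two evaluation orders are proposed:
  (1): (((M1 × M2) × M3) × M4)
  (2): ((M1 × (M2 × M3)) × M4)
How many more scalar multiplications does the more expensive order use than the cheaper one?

Order (1) = (((M1 × M2) × M3) × M4): (M1 × M2): 4×137 by 137×141 → 4×141, cost 4·137·141 = 77268; ((M1 × M2) × M3): 4×141 by 141×11 → 4×11, cost 4·141·11 = 6204; cumulative 83472; (((M1 × M2) × M3) × M4): 4×11 by 11×56 → 4×56, cost 4·11·56 = 2464; cumulative 85936. Total 85936.
Order (2) = ((M1 × (M2 × M3)) × M4): (M2 × M3): 137×141 by 141×11 → 137×11, cost 137·141·11 = 212487; (M1 × (M2 × M3)): 4×137 by 137×11 → 4×11, cost 4·137·11 = 6028; cumulative 218515; ((M1 × (M2 × M3)) × M4): 4×11 by 11×56 → 4×56, cost 4·11·56 = 2464; cumulative 220979. Total 220979.
Difference: |85936 − 220979| = 135043.

135043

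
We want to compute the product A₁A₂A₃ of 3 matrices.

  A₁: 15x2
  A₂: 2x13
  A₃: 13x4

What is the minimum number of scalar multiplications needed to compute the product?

Order (A₁(A₂A₃)): (A₂A₃): 2×13 by 13×4 → 2×4, cost 2·13·4 = 104; (A₁(A₂A₃)): 15×2 by 2×4 → 15×4, cost 15·2·4 = 120; cumulative 224. Total 224.
Order ((A₁A₂)A₃): (A₁A₂): 15×2 by 2×13 → 15×13, cost 15·2·13 = 390; ((A₁A₂)A₃): 15×13 by 13×4 → 15×4, cost 15·13·4 = 780; cumulative 1170. Total 1170.
Minimum: 224.

224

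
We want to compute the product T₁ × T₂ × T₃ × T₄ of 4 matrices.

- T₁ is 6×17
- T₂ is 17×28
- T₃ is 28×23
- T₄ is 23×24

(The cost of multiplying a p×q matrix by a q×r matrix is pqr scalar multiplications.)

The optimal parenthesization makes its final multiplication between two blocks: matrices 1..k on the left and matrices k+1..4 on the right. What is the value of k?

Adjacent pairs: T₁T₂ = 6·17·28 = 2856; T₂T₃ = 17·28·23 = 10948; T₃T₄ = 28·23·24 = 15456.
Length 3: T₁..T₃: k=1: 0+10948+6·17·23=13294; k=2: 2856+0+6·28·23=6720 → min 6720 | T₂..T₄: k=2: 0+15456+17·28·24=26880; k=3: 10948+0+17·23·24=20332 → min 20332.
Top-level splits: k=1: (T₁..T₁)·(T₂..T₄) → 0+20332+6·17·24 = 22780; k=2: (T₁..T₂)·(T₃..T₄) → 2856+15456+6·28·24 = 22344; k=3: (T₁..T₃)·(T₄..T₄) → 6720+0+6·23·24 = 10032.
Best split is after T₃, i.e. k = 3.

3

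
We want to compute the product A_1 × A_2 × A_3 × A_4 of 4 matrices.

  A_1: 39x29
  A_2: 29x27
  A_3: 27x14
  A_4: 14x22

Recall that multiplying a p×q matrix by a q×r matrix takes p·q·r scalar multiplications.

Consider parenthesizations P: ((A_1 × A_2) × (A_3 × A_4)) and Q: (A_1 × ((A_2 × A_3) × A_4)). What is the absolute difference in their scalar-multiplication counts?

Order P = ((A_1 × A_2) × (A_3 × A_4)): (A_1 × A_2): 39×29 by 29×27 → 39×27, cost 39·29·27 = 30537; (A_3 × A_4): 27×14 by 14×22 → 27×22, cost 27·14·22 = 8316; ((A_1 × A_2) × (A_3 × A_4)): 39×27 by 27×22 → 39×22, cost 39·27·22 = 23166; cumulative 62019. Total 62019.
Order Q = (A_1 × ((A_2 × A_3) × A_4)): (A_2 × A_3): 29×27 by 27×14 → 29×14, cost 29·27·14 = 10962; ((A_2 × A_3) × A_4): 29×14 by 14×22 → 29×22, cost 29·14·22 = 8932; cumulative 19894; (A_1 × ((A_2 × A_3) × A_4)): 39×29 by 29×22 → 39×22, cost 39·29·22 = 24882; cumulative 44776. Total 44776.
Difference: |62019 − 44776| = 17243.

17243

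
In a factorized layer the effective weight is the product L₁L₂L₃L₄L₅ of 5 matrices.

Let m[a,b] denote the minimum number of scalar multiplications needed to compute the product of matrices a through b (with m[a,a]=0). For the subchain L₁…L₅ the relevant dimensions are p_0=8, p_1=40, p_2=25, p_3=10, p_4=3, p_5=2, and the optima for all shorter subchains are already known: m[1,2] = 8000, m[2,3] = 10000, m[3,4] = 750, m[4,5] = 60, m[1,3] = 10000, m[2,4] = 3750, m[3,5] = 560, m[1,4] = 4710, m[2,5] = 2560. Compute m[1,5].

3200

m[1,5] = min over k∈[1,4] of m[1,k]+m[k+1,5]+p_{0}·p_k·p_{5}.
k=1: 0 + 2560 + 8·40·2 = 3200; k=2: 8000 + 560 + 8·25·2 = 8960; k=3: 10000 + 60 + 8·10·2 = 10220; k=4: 4710 + 0 + 8·3·2 = 4758.
Minimum: 3200 at k=1.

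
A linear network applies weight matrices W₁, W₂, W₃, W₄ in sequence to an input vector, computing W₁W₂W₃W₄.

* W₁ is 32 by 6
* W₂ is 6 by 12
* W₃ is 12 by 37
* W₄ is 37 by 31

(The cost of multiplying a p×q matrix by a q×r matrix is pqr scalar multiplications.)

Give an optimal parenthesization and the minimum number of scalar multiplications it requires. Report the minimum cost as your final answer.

Adjacent pairs: W₁W₂ = 32·6·12 = 2304; W₂W₃ = 6·12·37 = 2664; W₃W₄ = 12·37·31 = 13764.
Length 3: W₁..W₃: k=1: 0+2664+32·6·37=9768; k=2: 2304+0+32·12·37=16512 → min 9768 | W₂..W₄: k=2: 0+13764+6·12·31=15996; k=3: 2664+0+6·37·31=9546 → min 9546.
Length 4: W₁..W₄: k=1: 0+9546+32·6·31=15498; k=2: 2304+13764+32·12·31=27972; k=3: 9768+0+32·37·31=46472 → min 15498.
Optimal parenthesization: (W₁((W₂W₃)W₄)) with cost 15498.

15498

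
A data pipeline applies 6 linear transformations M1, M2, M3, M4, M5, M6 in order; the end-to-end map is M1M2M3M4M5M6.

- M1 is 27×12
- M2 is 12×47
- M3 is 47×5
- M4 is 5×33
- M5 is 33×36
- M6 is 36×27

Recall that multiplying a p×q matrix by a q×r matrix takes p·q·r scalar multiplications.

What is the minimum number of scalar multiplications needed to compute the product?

Adjacent pairs: M1M2 = 27·12·47 = 15228; M2M3 = 12·47·5 = 2820; M3M4 = 47·5·33 = 7755; M4M5 = 5·33·36 = 5940; M5M6 = 33·36·27 = 32076.
Length 3: M1..M3: k=1: 0+2820+27·12·5=4440; k=2: 15228+0+27·47·5=21573 → min 4440 | M2..M4: k=2: 0+7755+12·47·33=26367; k=3: 2820+0+12·5·33=4800 → min 4800 | M3..M5: k=3: 0+5940+47·5·36=14400; k=4: 7755+0+47·33·36=63591 → min 14400 | M4..M6: k=4: 0+32076+5·33·27=36531; k=5: 5940+0+5·36·27=10800 → min 10800.
Length 4: M1..M4: k=1: 0+4800+27·12·33=15492; k=2: 15228+7755+27·47·33=64860; k=3: 4440+0+27·5·33=8895 → min 8895 | M2..M5: k=2: 0+14400+12·47·36=34704; k=3: 2820+5940+12·5·36=10920; k=4: 4800+0+12·33·36=19056 → min 10920 | M3..M6: k=3: 0+10800+47·5·27=17145; k=4: 7755+32076+47·33·27=81708; k=5: 14400+0+47·36·27=60084 → min 17145.
Length 5: M1..M5: k=1: 0+10920+27·12·36=22584; k=2: 15228+14400+27·47·36=75312; k=3: 4440+5940+27·5·36=15240; k=4: 8895+0+27·33·36=40971 → min 15240 | M2..M6: k=2: 0+17145+12·47·27=32373; k=3: 2820+10800+12·5·27=15240; k=4: 4800+32076+12·33·27=47568; k=5: 10920+0+12·36·27=22584 → min 15240.
Length 6: M1..M6: k=1: 0+15240+27·12·27=23988; k=2: 15228+17145+27·47·27=66636; k=3: 4440+10800+27·5·27=18885; k=4: 8895+32076+27·33·27=65028; k=5: 15240+0+27·36·27=41484 → min 18885.
Optimal order: ((M1(M2M3))((M4M5)M6)) with cost 18885.

18885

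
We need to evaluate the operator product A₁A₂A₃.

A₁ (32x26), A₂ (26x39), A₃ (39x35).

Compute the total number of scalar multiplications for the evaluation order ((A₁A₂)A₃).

76128

(A₁A₂): 32×26 by 26×39 → 32×39, cost 32·26·39 = 32448
((A₁A₂)A₃): 32×39 by 39×35 → 32×35, cost 32·39·35 = 43680; cumulative 76128
Total: 76128 scalar multiplications.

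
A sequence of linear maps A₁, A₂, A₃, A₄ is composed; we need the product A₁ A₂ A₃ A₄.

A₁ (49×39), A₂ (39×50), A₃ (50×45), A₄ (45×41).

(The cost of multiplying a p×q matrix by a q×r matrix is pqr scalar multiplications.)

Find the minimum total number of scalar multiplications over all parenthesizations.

238056

Adjacent pairs: A₁A₂ = 49·39·50 = 95550; A₂A₃ = 39·50·45 = 87750; A₃A₄ = 50·45·41 = 92250.
Length 3: A₁..A₃: k=1: 0+87750+49·39·45=173745; k=2: 95550+0+49·50·45=205800 → min 173745 | A₂..A₄: k=2: 0+92250+39·50·41=172200; k=3: 87750+0+39·45·41=159705 → min 159705.
Length 4: A₁..A₄: k=1: 0+159705+49·39·41=238056; k=2: 95550+92250+49·50·41=288250; k=3: 173745+0+49·45·41=264150 → min 238056.
Optimal order: (A₁ ((A₂ A₃) A₄)) with cost 238056.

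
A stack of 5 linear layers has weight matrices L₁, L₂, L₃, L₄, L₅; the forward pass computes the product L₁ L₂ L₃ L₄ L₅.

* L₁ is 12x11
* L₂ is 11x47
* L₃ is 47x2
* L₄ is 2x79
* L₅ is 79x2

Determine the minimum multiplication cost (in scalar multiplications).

Adjacent pairs: L₁L₂ = 12·11·47 = 6204; L₂L₃ = 11·47·2 = 1034; L₃L₄ = 47·2·79 = 7426; L₄L₅ = 2·79·2 = 316.
Length 3: L₁..L₃: k=1: 0+1034+12·11·2=1298; k=2: 6204+0+12·47·2=7332 → min 1298 | L₂..L₄: k=2: 0+7426+11·47·79=48269; k=3: 1034+0+11·2·79=2772 → min 2772 | L₃..L₅: k=3: 0+316+47·2·2=504; k=4: 7426+0+47·79·2=14852 → min 504.
Length 4: L₁..L₄: k=1: 0+2772+12·11·79=13200; k=2: 6204+7426+12·47·79=58186; k=3: 1298+0+12·2·79=3194 → min 3194 | L₂..L₅: k=2: 0+504+11·47·2=1538; k=3: 1034+316+11·2·2=1394; k=4: 2772+0+11·79·2=4510 → min 1394.
Length 5: L₁..L₅: k=1: 0+1394+12·11·2=1658; k=2: 6204+504+12·47·2=7836; k=3: 1298+316+12·2·2=1662; k=4: 3194+0+12·79·2=5090 → min 1658.
Optimal order: (L₁ ((L₂ L₃) (L₄ L₅))) with cost 1658.

1658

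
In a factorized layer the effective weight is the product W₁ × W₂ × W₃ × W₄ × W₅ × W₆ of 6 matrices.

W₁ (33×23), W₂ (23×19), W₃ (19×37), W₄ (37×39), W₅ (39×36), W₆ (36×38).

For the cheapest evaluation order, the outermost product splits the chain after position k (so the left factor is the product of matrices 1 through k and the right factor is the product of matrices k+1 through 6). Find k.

Adjacent pairs: W₁W₂ = 33·23·19 = 14421; W₂W₃ = 23·19·37 = 16169; W₃W₄ = 19·37·39 = 27417; W₄W₅ = 37·39·36 = 51948; W₅W₆ = 39·36·38 = 53352.
Length 3: W₁..W₃: k=1: 0+16169+33·23·37=44252; k=2: 14421+0+33·19·37=37620 → min 37620 | W₂..W₄: k=2: 0+27417+23·19·39=44460; k=3: 16169+0+23·37·39=49358 → min 44460 | W₃..W₅: k=3: 0+51948+19·37·36=77256; k=4: 27417+0+19·39·36=54093 → min 54093 | W₄..W₆: k=4: 0+53352+37·39·38=108186; k=5: 51948+0+37·36·38=102564 → min 102564.
Length 4: W₁..W₄: k=1: 0+44460+33·23·39=74061; k=2: 14421+27417+33·19·39=66291; k=3: 37620+0+33·37·39=85239 → min 66291 | W₂..W₅: k=2: 0+54093+23·19·36=69825; k=3: 16169+51948+23·37·36=98753; k=4: 44460+0+23·39·36=76752 → min 69825 | W₃..W₆: k=3: 0+102564+19·37·38=129278; k=4: 27417+53352+19·39·38=108927; k=5: 54093+0+19·36·38=80085 → min 80085.
Length 5: W₁..W₅: k=1: 0+69825+33·23·36=97149; k=2: 14421+54093+33·19·36=91086; k=3: 37620+51948+33·37·36=133524; k=4: 66291+0+33·39·36=112623 → min 91086 | W₂..W₆: k=2: 0+80085+23·19·38=96691; k=3: 16169+102564+23·37·38=151071; k=4: 44460+53352+23·39·38=131898; k=5: 69825+0+23·36·38=101289 → min 96691.
Top-level splits: k=1: (W₁..W₁)·(W₂..W₆) → 0+96691+33·23·38 = 125533; k=2: (W₁..W₂)·(W₃..W₆) → 14421+80085+33·19·38 = 118332; k=3: (W₁..W₃)·(W₄..W₆) → 37620+102564+33·37·38 = 186582; k=4: (W₁..W₄)·(W₅..W₆) → 66291+53352+33·39·38 = 168549; k=5: (W₁..W₅)·(W₆..W₆) → 91086+0+33·36·38 = 136230.
Best split is after W₂, i.e. k = 2.

2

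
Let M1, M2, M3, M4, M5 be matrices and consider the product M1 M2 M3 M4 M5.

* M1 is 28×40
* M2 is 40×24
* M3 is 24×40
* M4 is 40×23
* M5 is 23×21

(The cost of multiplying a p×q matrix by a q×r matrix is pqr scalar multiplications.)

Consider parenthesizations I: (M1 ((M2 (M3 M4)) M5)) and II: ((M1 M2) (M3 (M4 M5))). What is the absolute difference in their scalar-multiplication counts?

6528

Order I = (M1 ((M2 (M3 M4)) M5)): (M3 M4): 24×40 by 40×23 → 24×23, cost 24·40·23 = 22080; (M2 (M3 M4)): 40×24 by 24×23 → 40×23, cost 40·24·23 = 22080; cumulative 44160; ((M2 (M3 M4)) M5): 40×23 by 23×21 → 40×21, cost 40·23·21 = 19320; cumulative 63480; (M1 ((M2 (M3 M4)) M5)): 28×40 by 40×21 → 28×21, cost 28·40·21 = 23520; cumulative 87000. Total 87000.
Order II = ((M1 M2) (M3 (M4 M5))): (M1 M2): 28×40 by 40×24 → 28×24, cost 28·40·24 = 26880; (M4 M5): 40×23 by 23×21 → 40×21, cost 40·23·21 = 19320; (M3 (M4 M5)): 24×40 by 40×21 → 24×21, cost 24·40·21 = 20160; cumulative 39480; ((M1 M2) (M3 (M4 M5))): 28×24 by 24×21 → 28×21, cost 28·24·21 = 14112; cumulative 80472. Total 80472.
Difference: |87000 − 80472| = 6528.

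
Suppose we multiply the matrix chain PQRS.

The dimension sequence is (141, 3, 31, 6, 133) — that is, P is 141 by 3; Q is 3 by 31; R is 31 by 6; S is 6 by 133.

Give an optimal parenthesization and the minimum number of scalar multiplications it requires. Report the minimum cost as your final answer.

Adjacent pairs: PQ = 141·3·31 = 13113; QR = 3·31·6 = 558; RS = 31·6·133 = 24738.
Length 3: P..R: k=1: 0+558+141·3·6=3096; k=2: 13113+0+141·31·6=39339 → min 3096 | Q..S: k=2: 0+24738+3·31·133=37107; k=3: 558+0+3·6·133=2952 → min 2952.
Length 4: P..S: k=1: 0+2952+141·3·133=59211; k=2: 13113+24738+141·31·133=619194; k=3: 3096+0+141·6·133=115614 → min 59211.
Optimal parenthesization: (P((QR)S)) with cost 59211.

59211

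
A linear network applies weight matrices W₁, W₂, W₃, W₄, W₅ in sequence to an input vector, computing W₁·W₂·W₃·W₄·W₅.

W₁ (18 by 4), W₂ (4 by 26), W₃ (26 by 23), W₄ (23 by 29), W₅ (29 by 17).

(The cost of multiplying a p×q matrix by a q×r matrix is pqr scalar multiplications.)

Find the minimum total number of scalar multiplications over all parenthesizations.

8256

Adjacent pairs: W₁W₂ = 18·4·26 = 1872; W₂W₃ = 4·26·23 = 2392; W₃W₄ = 26·23·29 = 17342; W₄W₅ = 23·29·17 = 11339.
Length 3: W₁..W₃: k=1: 0+2392+18·4·23=4048; k=2: 1872+0+18·26·23=12636 → min 4048 | W₂..W₄: k=2: 0+17342+4·26·29=20358; k=3: 2392+0+4·23·29=5060 → min 5060 | W₃..W₅: k=3: 0+11339+26·23·17=21505; k=4: 17342+0+26·29·17=30160 → min 21505.
Length 4: W₁..W₄: k=1: 0+5060+18·4·29=7148; k=2: 1872+17342+18·26·29=32786; k=3: 4048+0+18·23·29=16054 → min 7148 | W₂..W₅: k=2: 0+21505+4·26·17=23273; k=3: 2392+11339+4·23·17=15295; k=4: 5060+0+4·29·17=7032 → min 7032.
Length 5: W₁..W₅: k=1: 0+7032+18·4·17=8256; k=2: 1872+21505+18·26·17=31333; k=3: 4048+11339+18·23·17=22425; k=4: 7148+0+18·29·17=16022 → min 8256.
Optimal order: (W₁·(((W₂·W₃)·W₄)·W₅)) with cost 8256.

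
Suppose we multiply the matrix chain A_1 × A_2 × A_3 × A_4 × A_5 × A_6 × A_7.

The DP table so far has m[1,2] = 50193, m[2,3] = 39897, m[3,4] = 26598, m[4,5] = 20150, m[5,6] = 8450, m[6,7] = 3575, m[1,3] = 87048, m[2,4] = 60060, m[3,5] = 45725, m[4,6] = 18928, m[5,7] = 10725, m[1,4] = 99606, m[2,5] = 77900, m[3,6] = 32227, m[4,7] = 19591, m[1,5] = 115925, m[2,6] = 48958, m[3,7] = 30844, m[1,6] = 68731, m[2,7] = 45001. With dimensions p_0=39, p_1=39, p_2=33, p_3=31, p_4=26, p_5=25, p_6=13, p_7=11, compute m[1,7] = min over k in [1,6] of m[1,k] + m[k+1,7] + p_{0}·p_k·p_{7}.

61732

m[1,7] = min over k∈[1,6] of m[1,k]+m[k+1,7]+p_{0}·p_k·p_{7}.
k=1: 0 + 45001 + 39·39·11 = 61732; k=2: 50193 + 30844 + 39·33·11 = 95194; k=3: 87048 + 19591 + 39·31·11 = 119938; k=4: 99606 + 10725 + 39·26·11 = 121485; k=5: 115925 + 3575 + 39·25·11 = 130225; k=6: 68731 + 0 + 39·13·11 = 74308.
Minimum: 61732 at k=1.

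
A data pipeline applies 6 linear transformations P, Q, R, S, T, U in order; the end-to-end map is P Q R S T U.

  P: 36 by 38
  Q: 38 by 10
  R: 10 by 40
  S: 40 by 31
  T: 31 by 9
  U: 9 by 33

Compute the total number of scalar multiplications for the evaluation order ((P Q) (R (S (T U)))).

88887

(P Q): 36×38 by 38×10 → 36×10, cost 36·38·10 = 13680
(T U): 31×9 by 9×33 → 31×33, cost 31·9·33 = 9207
(S (T U)): 40×31 by 31×33 → 40×33, cost 40·31·33 = 40920; cumulative 50127
(R (S (T U))): 10×40 by 40×33 → 10×33, cost 10·40·33 = 13200; cumulative 63327
((P Q) (R (S (T U)))): 36×10 by 10×33 → 36×33, cost 36·10·33 = 11880; cumulative 88887
Total: 88887 scalar multiplications.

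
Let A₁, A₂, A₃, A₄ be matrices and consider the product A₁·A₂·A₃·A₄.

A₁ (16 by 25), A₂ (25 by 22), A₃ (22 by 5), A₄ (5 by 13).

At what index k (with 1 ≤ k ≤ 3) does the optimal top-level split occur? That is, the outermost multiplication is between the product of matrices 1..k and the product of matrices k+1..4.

Adjacent pairs: A₁A₂ = 16·25·22 = 8800; A₂A₃ = 25·22·5 = 2750; A₃A₄ = 22·5·13 = 1430.
Length 3: A₁..A₃: k=1: 0+2750+16·25·5=4750; k=2: 8800+0+16·22·5=10560 → min 4750 | A₂..A₄: k=2: 0+1430+25·22·13=8580; k=3: 2750+0+25·5·13=4375 → min 4375.
Top-level splits: k=1: (A₁..A₁)·(A₂..A₄) → 0+4375+16·25·13 = 9575; k=2: (A₁..A₂)·(A₃..A₄) → 8800+1430+16·22·13 = 14806; k=3: (A₁..A₃)·(A₄..A₄) → 4750+0+16·5·13 = 5790.
Best split is after A₃, i.e. k = 3.

3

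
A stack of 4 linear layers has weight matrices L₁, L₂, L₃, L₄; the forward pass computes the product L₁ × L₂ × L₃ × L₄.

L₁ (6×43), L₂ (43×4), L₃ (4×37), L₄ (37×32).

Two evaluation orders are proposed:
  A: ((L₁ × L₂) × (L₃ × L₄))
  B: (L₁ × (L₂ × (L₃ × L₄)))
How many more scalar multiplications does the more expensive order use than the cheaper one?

11960

Order A = ((L₁ × L₂) × (L₃ × L₄)): (L₁ × L₂): 6×43 by 43×4 → 6×4, cost 6·43·4 = 1032; (L₃ × L₄): 4×37 by 37×32 → 4×32, cost 4·37·32 = 4736; ((L₁ × L₂) × (L₃ × L₄)): 6×4 by 4×32 → 6×32, cost 6·4·32 = 768; cumulative 6536. Total 6536.
Order B = (L₁ × (L₂ × (L₃ × L₄))): (L₃ × L₄): 4×37 by 37×32 → 4×32, cost 4·37·32 = 4736; (L₂ × (L₃ × L₄)): 43×4 by 4×32 → 43×32, cost 43·4·32 = 5504; cumulative 10240; (L₁ × (L₂ × (L₃ × L₄))): 6×43 by 43×32 → 6×32, cost 6·43·32 = 8256; cumulative 18496. Total 18496.
Difference: |6536 − 18496| = 11960.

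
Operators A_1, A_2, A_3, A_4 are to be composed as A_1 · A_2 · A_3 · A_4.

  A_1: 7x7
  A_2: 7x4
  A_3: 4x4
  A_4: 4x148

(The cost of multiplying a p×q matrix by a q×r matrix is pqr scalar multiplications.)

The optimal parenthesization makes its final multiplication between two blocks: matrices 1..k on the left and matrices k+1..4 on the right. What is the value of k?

3

Adjacent pairs: A_1A_2 = 7·7·4 = 196; A_2A_3 = 7·4·4 = 112; A_3A_4 = 4·4·148 = 2368.
Length 3: A_1..A_3: k=1: 0+112+7·7·4=308; k=2: 196+0+7·4·4=308 → min 308 | A_2..A_4: k=2: 0+2368+7·4·148=6512; k=3: 112+0+7·4·148=4256 → min 4256.
Top-level splits: k=1: (A_1..A_1)·(A_2..A_4) → 0+4256+7·7·148 = 11508; k=2: (A_1..A_2)·(A_3..A_4) → 196+2368+7·4·148 = 6708; k=3: (A_1..A_3)·(A_4..A_4) → 308+0+7·4·148 = 4452.
Best split is after A_3, i.e. k = 3.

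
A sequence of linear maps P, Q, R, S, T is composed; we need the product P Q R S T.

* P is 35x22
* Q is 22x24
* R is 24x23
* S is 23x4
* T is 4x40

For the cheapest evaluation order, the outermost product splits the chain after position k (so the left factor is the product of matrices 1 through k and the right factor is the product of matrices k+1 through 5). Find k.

Adjacent pairs: PQ = 35·22·24 = 18480; QR = 22·24·23 = 12144; RS = 24·23·4 = 2208; ST = 23·4·40 = 3680.
Length 3: P..R: k=1: 0+12144+35·22·23=29854; k=2: 18480+0+35·24·23=37800 → min 29854 | Q..S: k=2: 0+2208+22·24·4=4320; k=3: 12144+0+22·23·4=14168 → min 4320 | R..T: k=3: 0+3680+24·23·40=25760; k=4: 2208+0+24·4·40=6048 → min 6048.
Length 4: P..S: k=1: 0+4320+35·22·4=7400; k=2: 18480+2208+35·24·4=24048; k=3: 29854+0+35·23·4=33074 → min 7400 | Q..T: k=2: 0+6048+22·24·40=27168; k=3: 12144+3680+22·23·40=36064; k=4: 4320+0+22·4·40=7840 → min 7840.
Top-level splits: k=1: (P..P)·(Q..T) → 0+7840+35·22·40 = 38640; k=2: (P..Q)·(R..T) → 18480+6048+35·24·40 = 58128; k=3: (P..R)·(S..T) → 29854+3680+35·23·40 = 65734; k=4: (P..S)·(T..T) → 7400+0+35·4·40 = 13000.
Best split is after S, i.e. k = 4.

4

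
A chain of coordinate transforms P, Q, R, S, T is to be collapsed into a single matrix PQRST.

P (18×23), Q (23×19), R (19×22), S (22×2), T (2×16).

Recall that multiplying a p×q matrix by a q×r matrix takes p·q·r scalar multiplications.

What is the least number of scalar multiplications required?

3114

Adjacent pairs: PQ = 18·23·19 = 7866; QR = 23·19·22 = 9614; RS = 19·22·2 = 836; ST = 22·2·16 = 704.
Length 3: P..R: k=1: 0+9614+18·23·22=18722; k=2: 7866+0+18·19·22=15390 → min 15390 | Q..S: k=2: 0+836+23·19·2=1710; k=3: 9614+0+23·22·2=10626 → min 1710 | R..T: k=3: 0+704+19·22·16=7392; k=4: 836+0+19·2·16=1444 → min 1444.
Length 4: P..S: k=1: 0+1710+18·23·2=2538; k=2: 7866+836+18·19·2=9386; k=3: 15390+0+18·22·2=16182 → min 2538 | Q..T: k=2: 0+1444+23·19·16=8436; k=3: 9614+704+23·22·16=18414; k=4: 1710+0+23·2·16=2446 → min 2446.
Length 5: P..T: k=1: 0+2446+18·23·16=9070; k=2: 7866+1444+18·19·16=14782; k=3: 15390+704+18·22·16=22430; k=4: 2538+0+18·2·16=3114 → min 3114.
Optimal order: ((P(Q(RS)))T) with cost 3114.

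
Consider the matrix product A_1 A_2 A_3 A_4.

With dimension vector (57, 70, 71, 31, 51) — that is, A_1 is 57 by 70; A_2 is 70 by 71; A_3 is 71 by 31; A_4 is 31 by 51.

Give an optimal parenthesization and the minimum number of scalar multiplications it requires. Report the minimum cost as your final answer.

Adjacent pairs: A_1A_2 = 57·70·71 = 283290; A_2A_3 = 70·71·31 = 154070; A_3A_4 = 71·31·51 = 112251.
Length 3: A_1..A_3: k=1: 0+154070+57·70·31=277760; k=2: 283290+0+57·71·31=408747 → min 277760 | A_2..A_4: k=2: 0+112251+70·71·51=365721; k=3: 154070+0+70·31·51=264740 → min 264740.
Length 4: A_1..A_4: k=1: 0+264740+57·70·51=468230; k=2: 283290+112251+57·71·51=601938; k=3: 277760+0+57·31·51=367877 → min 367877.
Optimal parenthesization: ((A_1 (A_2 A_3)) A_4) with cost 367877.

367877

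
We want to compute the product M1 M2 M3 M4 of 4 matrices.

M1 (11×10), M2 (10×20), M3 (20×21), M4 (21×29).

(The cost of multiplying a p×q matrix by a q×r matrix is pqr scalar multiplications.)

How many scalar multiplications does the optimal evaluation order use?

Adjacent pairs: M1M2 = 11·10·20 = 2200; M2M3 = 10·20·21 = 4200; M3M4 = 20·21·29 = 12180.
Length 3: M1..M3: k=1: 0+4200+11·10·21=6510; k=2: 2200+0+11·20·21=6820 → min 6510 | M2..M4: k=2: 0+12180+10·20·29=17980; k=3: 4200+0+10·21·29=10290 → min 10290.
Length 4: M1..M4: k=1: 0+10290+11·10·29=13480; k=2: 2200+12180+11·20·29=20760; k=3: 6510+0+11·21·29=13209 → min 13209.
Optimal order: ((M1 (M2 M3)) M4) with cost 13209.

13209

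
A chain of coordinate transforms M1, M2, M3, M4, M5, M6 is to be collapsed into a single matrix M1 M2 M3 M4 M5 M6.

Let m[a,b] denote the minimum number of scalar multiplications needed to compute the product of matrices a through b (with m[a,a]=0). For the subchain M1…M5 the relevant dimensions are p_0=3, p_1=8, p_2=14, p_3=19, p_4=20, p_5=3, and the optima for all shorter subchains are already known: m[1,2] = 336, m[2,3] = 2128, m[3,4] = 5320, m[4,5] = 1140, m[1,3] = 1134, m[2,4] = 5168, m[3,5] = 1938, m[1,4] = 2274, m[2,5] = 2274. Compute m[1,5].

2346

m[1,5] = min over k∈[1,4] of m[1,k]+m[k+1,5]+p_{0}·p_k·p_{5}.
k=1: 0 + 2274 + 3·8·3 = 2346; k=2: 336 + 1938 + 3·14·3 = 2400; k=3: 1134 + 1140 + 3·19·3 = 2445; k=4: 2274 + 0 + 3·20·3 = 2454.
Minimum: 2346 at k=1.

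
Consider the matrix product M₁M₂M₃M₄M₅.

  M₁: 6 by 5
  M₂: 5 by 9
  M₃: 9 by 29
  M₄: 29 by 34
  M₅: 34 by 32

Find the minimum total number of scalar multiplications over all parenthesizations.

12635

Adjacent pairs: M₁M₂ = 6·5·9 = 270; M₂M₃ = 5·9·29 = 1305; M₃M₄ = 9·29·34 = 8874; M₄M₅ = 29·34·32 = 31552.
Length 3: M₁..M₃: k=1: 0+1305+6·5·29=2175; k=2: 270+0+6·9·29=1836 → min 1836 | M₂..M₄: k=2: 0+8874+5·9·34=10404; k=3: 1305+0+5·29·34=6235 → min 6235 | M₃..M₅: k=3: 0+31552+9·29·32=39904; k=4: 8874+0+9·34·32=18666 → min 18666.
Length 4: M₁..M₄: k=1: 0+6235+6·5·34=7255; k=2: 270+8874+6·9·34=10980; k=3: 1836+0+6·29·34=7752 → min 7255 | M₂..M₅: k=2: 0+18666+5·9·32=20106; k=3: 1305+31552+5·29·32=37497; k=4: 6235+0+5·34·32=11675 → min 11675.
Length 5: M₁..M₅: k=1: 0+11675+6·5·32=12635; k=2: 270+18666+6·9·32=20664; k=3: 1836+31552+6·29·32=38956; k=4: 7255+0+6·34·32=13783 → min 12635.
Optimal order: (M₁(((M₂M₃)M₄)M₅)) with cost 12635.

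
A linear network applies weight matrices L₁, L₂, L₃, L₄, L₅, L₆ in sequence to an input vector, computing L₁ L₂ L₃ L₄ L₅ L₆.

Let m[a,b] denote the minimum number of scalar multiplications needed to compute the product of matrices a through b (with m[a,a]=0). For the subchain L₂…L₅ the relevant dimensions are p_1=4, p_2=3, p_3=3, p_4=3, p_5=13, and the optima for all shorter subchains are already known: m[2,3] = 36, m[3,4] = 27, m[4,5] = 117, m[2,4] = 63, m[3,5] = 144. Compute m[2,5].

219

m[2,5] = min over k∈[2,4] of m[2,k]+m[k+1,5]+p_{1}·p_k·p_{5}.
k=2: 0 + 144 + 4·3·13 = 300; k=3: 36 + 117 + 4·3·13 = 309; k=4: 63 + 0 + 4·3·13 = 219.
Minimum: 219 at k=4.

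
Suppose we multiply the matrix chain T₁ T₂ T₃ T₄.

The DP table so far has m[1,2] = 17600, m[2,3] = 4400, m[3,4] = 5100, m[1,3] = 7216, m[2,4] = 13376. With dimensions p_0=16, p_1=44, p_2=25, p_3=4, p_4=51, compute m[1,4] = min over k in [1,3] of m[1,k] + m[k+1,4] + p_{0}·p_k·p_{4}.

10480

m[1,4] = min over k∈[1,3] of m[1,k]+m[k+1,4]+p_{0}·p_k·p_{4}.
k=1: 0 + 13376 + 16·44·51 = 49280; k=2: 17600 + 5100 + 16·25·51 = 43100; k=3: 7216 + 0 + 16·4·51 = 10480.
Minimum: 10480 at k=3.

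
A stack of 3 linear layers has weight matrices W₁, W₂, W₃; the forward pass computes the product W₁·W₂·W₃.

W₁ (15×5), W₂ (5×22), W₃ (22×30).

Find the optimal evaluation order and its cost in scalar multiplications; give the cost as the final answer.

(W₁·(W₂·W₃)): cost 5550.
((W₁·W₂)·W₃): cost 11550.
Optimal: (W₁·(W₂·W₃)) with cost 5550.

5550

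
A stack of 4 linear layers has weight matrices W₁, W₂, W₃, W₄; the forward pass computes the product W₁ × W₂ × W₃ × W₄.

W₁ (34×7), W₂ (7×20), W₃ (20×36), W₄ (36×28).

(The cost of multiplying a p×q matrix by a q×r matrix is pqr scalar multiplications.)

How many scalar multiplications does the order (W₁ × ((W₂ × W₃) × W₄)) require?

18760

(W₂ × W₃): 7×20 by 20×36 → 7×36, cost 7·20·36 = 5040
((W₂ × W₃) × W₄): 7×36 by 36×28 → 7×28, cost 7·36·28 = 7056; cumulative 12096
(W₁ × ((W₂ × W₃) × W₄)): 34×7 by 7×28 → 34×28, cost 34·7·28 = 6664; cumulative 18760
Total: 18760 scalar multiplications.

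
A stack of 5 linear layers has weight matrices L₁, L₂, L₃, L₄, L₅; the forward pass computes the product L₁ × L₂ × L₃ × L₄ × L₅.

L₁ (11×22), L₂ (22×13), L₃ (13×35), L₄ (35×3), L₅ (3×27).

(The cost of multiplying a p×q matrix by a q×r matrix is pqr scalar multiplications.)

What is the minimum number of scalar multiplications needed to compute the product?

3840

Adjacent pairs: L₁L₂ = 11·22·13 = 3146; L₂L₃ = 22·13·35 = 10010; L₃L₄ = 13·35·3 = 1365; L₄L₅ = 35·3·27 = 2835.
Length 3: L₁..L₃: k=1: 0+10010+11·22·35=18480; k=2: 3146+0+11·13·35=8151 → min 8151 | L₂..L₄: k=2: 0+1365+22·13·3=2223; k=3: 10010+0+22·35·3=12320 → min 2223 | L₃..L₅: k=3: 0+2835+13·35·27=15120; k=4: 1365+0+13·3·27=2418 → min 2418.
Length 4: L₁..L₄: k=1: 0+2223+11·22·3=2949; k=2: 3146+1365+11·13·3=4940; k=3: 8151+0+11·35·3=9306 → min 2949 | L₂..L₅: k=2: 0+2418+22·13·27=10140; k=3: 10010+2835+22·35·27=33635; k=4: 2223+0+22·3·27=4005 → min 4005.
Length 5: L₁..L₅: k=1: 0+4005+11·22·27=10539; k=2: 3146+2418+11·13·27=9425; k=3: 8151+2835+11·35·27=21381; k=4: 2949+0+11·3·27=3840 → min 3840.
Optimal order: ((L₁ × (L₂ × (L₃ × L₄))) × L₅) with cost 3840.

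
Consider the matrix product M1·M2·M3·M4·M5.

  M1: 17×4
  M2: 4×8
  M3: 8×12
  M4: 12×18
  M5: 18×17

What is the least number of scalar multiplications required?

3628

Adjacent pairs: M1M2 = 17·4·8 = 544; M2M3 = 4·8·12 = 384; M3M4 = 8·12·18 = 1728; M4M5 = 12·18·17 = 3672.
Length 3: M1..M3: k=1: 0+384+17·4·12=1200; k=2: 544+0+17·8·12=2176 → min 1200 | M2..M4: k=2: 0+1728+4·8·18=2304; k=3: 384+0+4·12·18=1248 → min 1248 | M3..M5: k=3: 0+3672+8·12·17=5304; k=4: 1728+0+8·18·17=4176 → min 4176.
Length 4: M1..M4: k=1: 0+1248+17·4·18=2472; k=2: 544+1728+17·8·18=4720; k=3: 1200+0+17·12·18=4872 → min 2472 | M2..M5: k=2: 0+4176+4·8·17=4720; k=3: 384+3672+4·12·17=4872; k=4: 1248+0+4·18·17=2472 → min 2472.
Length 5: M1..M5: k=1: 0+2472+17·4·17=3628; k=2: 544+4176+17·8·17=7032; k=3: 1200+3672+17·12·17=8340; k=4: 2472+0+17·18·17=7674 → min 3628.
Optimal order: (M1·(((M2·M3)·M4)·M5)) with cost 3628.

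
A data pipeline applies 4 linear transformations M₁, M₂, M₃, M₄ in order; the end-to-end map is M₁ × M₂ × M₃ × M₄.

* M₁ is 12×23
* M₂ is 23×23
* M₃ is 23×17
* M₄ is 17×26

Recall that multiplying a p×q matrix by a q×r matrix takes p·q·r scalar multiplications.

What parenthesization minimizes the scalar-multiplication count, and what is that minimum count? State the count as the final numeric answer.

16344

Adjacent pairs: M₁M₂ = 12·23·23 = 6348; M₂M₃ = 23·23·17 = 8993; M₃M₄ = 23·17·26 = 10166.
Length 3: M₁..M₃: k=1: 0+8993+12·23·17=13685; k=2: 6348+0+12·23·17=11040 → min 11040 | M₂..M₄: k=2: 0+10166+23·23·26=23920; k=3: 8993+0+23·17·26=19159 → min 19159.
Length 4: M₁..M₄: k=1: 0+19159+12·23·26=26335; k=2: 6348+10166+12·23·26=23690; k=3: 11040+0+12·17·26=16344 → min 16344.
Optimal parenthesization: (((M₁ × M₂) × M₃) × M₄) with cost 16344.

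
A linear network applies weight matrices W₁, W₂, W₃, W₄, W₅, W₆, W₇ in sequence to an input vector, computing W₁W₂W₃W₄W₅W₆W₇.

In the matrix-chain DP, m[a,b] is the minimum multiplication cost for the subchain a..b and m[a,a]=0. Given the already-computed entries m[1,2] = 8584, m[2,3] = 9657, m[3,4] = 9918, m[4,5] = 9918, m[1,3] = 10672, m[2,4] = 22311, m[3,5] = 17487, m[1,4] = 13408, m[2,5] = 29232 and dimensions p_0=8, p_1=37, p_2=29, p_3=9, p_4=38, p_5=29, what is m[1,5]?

22224

m[1,5] = min over k∈[1,4] of m[1,k]+m[k+1,5]+p_{0}·p_k·p_{5}.
k=1: 0 + 29232 + 8·37·29 = 37816; k=2: 8584 + 17487 + 8·29·29 = 32799; k=3: 10672 + 9918 + 8·9·29 = 22678; k=4: 13408 + 0 + 8·38·29 = 22224.
Minimum: 22224 at k=4.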